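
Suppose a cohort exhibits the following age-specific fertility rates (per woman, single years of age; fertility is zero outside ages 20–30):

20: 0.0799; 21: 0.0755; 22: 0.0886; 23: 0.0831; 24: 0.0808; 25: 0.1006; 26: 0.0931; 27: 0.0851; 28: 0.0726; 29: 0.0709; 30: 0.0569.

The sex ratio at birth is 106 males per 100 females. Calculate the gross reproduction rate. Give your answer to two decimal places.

0.43

Proportion female at birth = 100 / (100 + 106) = 0.48544.
Sum of ASFRs = 0.0799 + 0.0755 + 0.0886 + 0.0831 + 0.0808 + 0.1006 + 0.0931 + 0.0851 + 0.0726 + 0.0709 + 0.0569 = 0.8871
TFR = 0.8871
GRR = 0.48544 × 0.8871 = 0.43063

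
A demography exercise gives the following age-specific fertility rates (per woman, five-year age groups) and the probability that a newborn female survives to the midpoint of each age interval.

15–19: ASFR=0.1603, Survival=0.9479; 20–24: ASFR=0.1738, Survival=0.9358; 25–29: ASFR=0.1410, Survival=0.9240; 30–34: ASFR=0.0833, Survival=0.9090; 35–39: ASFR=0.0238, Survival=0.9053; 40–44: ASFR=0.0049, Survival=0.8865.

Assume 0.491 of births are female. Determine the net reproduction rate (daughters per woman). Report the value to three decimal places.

1.342

Proportion female at birth = 0.491.
Weighting each age-specific rate by interval width and survival:
  15–19: 5 × 0.1603 × 0.9479 = 0.75974
  20–24: 5 × 0.1738 × 0.9358 = 0.81321
  25–29: 5 × 0.1410 × 0.9240 = 0.65142
  30–34: 5 × 0.0833 × 0.9090 = 0.37860
  35–39: 5 × 0.0238 × 0.9053 = 0.10773
  40–44: 5 × 0.0049 × 0.8865 = 0.02172
Sum = 2.73242
NRR = 0.491 × 2.73242 = 1.34162
An NRR exceeding 1 indicates intrinsic growth under these rates.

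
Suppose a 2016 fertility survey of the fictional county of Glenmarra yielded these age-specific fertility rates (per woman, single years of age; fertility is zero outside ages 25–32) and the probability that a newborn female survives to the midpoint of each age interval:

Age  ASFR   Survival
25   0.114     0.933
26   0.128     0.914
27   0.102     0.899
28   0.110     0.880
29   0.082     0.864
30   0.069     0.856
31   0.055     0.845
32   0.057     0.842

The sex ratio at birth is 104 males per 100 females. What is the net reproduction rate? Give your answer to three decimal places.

Proportion female at birth = 100 / (100 + 104) = 0.49020.
Survival-weighted fertility by age (1·fₓ·Sₓ):
  25: 1 × 0.114 × 0.933 = 0.10636
  26: 1 × 0.128 × 0.914 = 0.11699
  27: 1 × 0.102 × 0.899 = 0.09170
  28: 1 × 0.110 × 0.880 = 0.09680
  29: 1 × 0.082 × 0.864 = 0.07085
  30: 1 × 0.069 × 0.856 = 0.05906
  31: 1 × 0.055 × 0.845 = 0.04648
  32: 1 × 0.057 × 0.842 = 0.04799
Sum = 0.63623
NRR = 0.49020 × 0.63623 = 0.31188

0.312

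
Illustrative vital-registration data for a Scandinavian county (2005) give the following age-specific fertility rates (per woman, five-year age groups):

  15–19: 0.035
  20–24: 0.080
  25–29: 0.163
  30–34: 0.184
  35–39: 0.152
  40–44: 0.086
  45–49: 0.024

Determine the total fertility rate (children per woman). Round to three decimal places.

Sum of ASFRs = 0.035 + 0.080 + 0.163 + 0.184 + 0.152 + 0.086 + 0.024 = 0.724
TFR = 5 × 0.724 = 3.62

3.620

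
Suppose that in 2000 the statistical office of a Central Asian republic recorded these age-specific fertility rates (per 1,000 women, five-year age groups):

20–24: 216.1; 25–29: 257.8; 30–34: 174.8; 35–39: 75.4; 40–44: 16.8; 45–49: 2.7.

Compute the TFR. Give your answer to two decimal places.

Sum of ASFRs = 216.1 + 257.8 + 174.8 + 75.4 + 16.8 + 2.7 = 743.6
TFR = 5 × 743.6 / 1000 = 3.718

3.72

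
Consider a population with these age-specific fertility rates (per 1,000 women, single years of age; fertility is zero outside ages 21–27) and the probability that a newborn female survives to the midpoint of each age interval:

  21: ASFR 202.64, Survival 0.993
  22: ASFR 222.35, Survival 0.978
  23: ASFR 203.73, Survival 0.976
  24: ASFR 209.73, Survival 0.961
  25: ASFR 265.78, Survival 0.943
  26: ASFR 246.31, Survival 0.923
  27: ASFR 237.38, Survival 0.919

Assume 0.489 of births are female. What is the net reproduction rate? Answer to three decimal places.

0.741

Proportion female at birth = 0.489.
Per-age-group product (1 × ASFR × survival probability):
  21: 1 × 202.64/1000 × 0.993 = 0.20122
  22: 1 × 222.35/1000 × 0.978 = 0.21746
  23: 1 × 203.73/1000 × 0.976 = 0.19884
  24: 1 × 209.73/1000 × 0.961 = 0.20155
  25: 1 × 265.78/1000 × 0.943 = 0.25063
  26: 1 × 246.31/1000 × 0.923 = 0.22734
  27: 1 × 237.38/1000 × 0.919 = 0.21815
Sum = 1.51519
NRR = 0.489 × 1.51519 = 0.74093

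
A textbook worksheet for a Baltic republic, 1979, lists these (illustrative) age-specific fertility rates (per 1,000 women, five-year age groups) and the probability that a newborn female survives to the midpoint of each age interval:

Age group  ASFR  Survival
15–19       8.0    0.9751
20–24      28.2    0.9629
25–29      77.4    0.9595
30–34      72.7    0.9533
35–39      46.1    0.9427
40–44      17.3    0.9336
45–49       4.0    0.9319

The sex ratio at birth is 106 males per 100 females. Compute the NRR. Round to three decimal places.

Proportion female at birth = 100 / (100 + 106) = 0.48544.
Survival-weighted fertility by age (5·fₓ·Sₓ):
  15–19: 5 × 8.0/1000 × 0.9751 = 0.03900
  20–24: 5 × 28.2/1000 × 0.9629 = 0.13577
  25–29: 5 × 77.4/1000 × 0.9595 = 0.37133
  30–34: 5 × 72.7/1000 × 0.9533 = 0.34652
  35–39: 5 × 46.1/1000 × 0.9427 = 0.21729
  40–44: 5 × 17.3/1000 × 0.9336 = 0.08076
  45–49: 5 × 4.0/1000 × 0.9319 = 0.01864
Sum = 1.20931
NRR = 0.48544 × 1.20931 = 0.58705

0.587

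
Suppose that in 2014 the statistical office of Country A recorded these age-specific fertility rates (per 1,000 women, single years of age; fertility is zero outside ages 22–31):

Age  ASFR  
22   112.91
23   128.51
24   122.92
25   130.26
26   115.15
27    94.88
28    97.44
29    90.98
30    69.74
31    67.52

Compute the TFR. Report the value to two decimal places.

Sum of ASFRs = 112.91 + 128.51 + 122.92 + 130.26 + 115.15 + 94.88 + 97.44 + 90.98 + 69.74 + 67.52 = 1030.31
TFR = 1030.31 / 1000 = 1.03031

1.03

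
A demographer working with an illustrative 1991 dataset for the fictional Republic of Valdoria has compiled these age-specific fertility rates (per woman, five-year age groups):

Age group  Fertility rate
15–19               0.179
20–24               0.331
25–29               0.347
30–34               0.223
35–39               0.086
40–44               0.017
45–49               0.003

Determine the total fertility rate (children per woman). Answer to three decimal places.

Sum of ASFRs = 0.179 + 0.331 + 0.347 + 0.223 + 0.086 + 0.017 + 0.003 = 1.186
TFR = 5 × 1.186 = 5.93

5.930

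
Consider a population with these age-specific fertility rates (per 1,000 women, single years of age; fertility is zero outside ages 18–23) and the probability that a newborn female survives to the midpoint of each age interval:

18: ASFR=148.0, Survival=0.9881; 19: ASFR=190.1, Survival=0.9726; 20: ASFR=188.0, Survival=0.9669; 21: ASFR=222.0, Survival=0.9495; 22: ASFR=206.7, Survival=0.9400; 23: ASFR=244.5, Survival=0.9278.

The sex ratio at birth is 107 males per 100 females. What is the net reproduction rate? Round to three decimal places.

Proportion female at birth = 100 / (100 + 107) = 0.48309.
Weighting each age-specific rate by interval width and survival:
  18: 1 × 148.0/1000 × 0.9881 = 0.14624
  19: 1 × 190.1/1000 × 0.9726 = 0.18489
  20: 1 × 188.0/1000 × 0.9669 = 0.18178
  21: 1 × 222.0/1000 × 0.9495 = 0.21079
  22: 1 × 206.7/1000 × 0.9400 = 0.19430
  23: 1 × 244.5/1000 × 0.9278 = 0.22685
Sum = 1.14485
NRR = 0.48309 × 1.14485 = 0.55307

0.553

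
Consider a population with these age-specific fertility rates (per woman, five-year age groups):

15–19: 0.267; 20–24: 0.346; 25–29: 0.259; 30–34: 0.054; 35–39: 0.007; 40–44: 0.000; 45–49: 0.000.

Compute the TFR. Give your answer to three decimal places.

Sum of ASFRs = 0.267 + 0.346 + 0.259 + 0.054 + 0.007 + 0.000 + 0.000 = 0.933
TFR = 5 × 0.933 = 4.665

4.665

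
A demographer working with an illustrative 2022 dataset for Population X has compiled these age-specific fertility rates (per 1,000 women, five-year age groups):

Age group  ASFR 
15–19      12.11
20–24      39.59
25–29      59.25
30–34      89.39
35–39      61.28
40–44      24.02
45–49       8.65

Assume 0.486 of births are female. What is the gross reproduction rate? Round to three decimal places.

0.715

Proportion female at birth = 0.486.
Sum of ASFRs = 12.11 + 39.59 + 59.25 + 89.39 + 61.28 + 24.02 + 8.65 = 294.29
TFR = 5 × 294.29 / 1000 = 1.47145
GRR = 0.486 × 1.47145 = 0.71512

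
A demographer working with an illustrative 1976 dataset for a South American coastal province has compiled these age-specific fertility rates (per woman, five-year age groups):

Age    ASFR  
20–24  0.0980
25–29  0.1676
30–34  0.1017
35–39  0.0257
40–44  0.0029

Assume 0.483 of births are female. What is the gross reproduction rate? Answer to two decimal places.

Proportion female at birth = 0.483.
Sum of ASFRs = 0.0980 + 0.1676 + 0.1017 + 0.0257 + 0.0029 = 0.3959
TFR = 5 × 0.3959 = 1.9795
GRR = 0.483 × 1.9795 = 0.95610

0.96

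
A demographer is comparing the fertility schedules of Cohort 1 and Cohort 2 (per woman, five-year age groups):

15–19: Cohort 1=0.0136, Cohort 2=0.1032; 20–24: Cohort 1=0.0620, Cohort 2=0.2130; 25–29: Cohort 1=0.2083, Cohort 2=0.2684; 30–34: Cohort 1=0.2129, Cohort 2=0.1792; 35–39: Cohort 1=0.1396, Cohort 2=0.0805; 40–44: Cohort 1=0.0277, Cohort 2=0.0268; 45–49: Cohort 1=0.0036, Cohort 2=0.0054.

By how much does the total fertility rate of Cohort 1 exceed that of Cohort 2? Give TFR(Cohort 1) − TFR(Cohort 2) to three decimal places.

-1.044

Cohort 1:
  Sum of ASFRs = 0.0136 + 0.0620 + 0.2083 + 0.2129 + 0.1396 + 0.0277 + 0.0036 = 0.6677
  TFR = 5 × 0.6677 = 3.3385
Cohort 2:
  Sum of ASFRs = 0.1032 + 0.2130 + 0.2684 + 0.1792 + 0.0805 + 0.0268 + 0.0054 = 0.8765
  TFR = 5 × 0.8765 = 4.3825
Difference = 3.3385 − 4.3825 = -1.044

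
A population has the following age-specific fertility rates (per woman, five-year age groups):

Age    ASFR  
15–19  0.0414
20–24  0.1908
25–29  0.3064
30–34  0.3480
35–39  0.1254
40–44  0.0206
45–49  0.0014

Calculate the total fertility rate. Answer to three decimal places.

Sum of ASFRs = 0.0414 + 0.1908 + 0.3064 + 0.3480 + 0.1254 + 0.0206 + 0.0014 = 1.0340
TFR = 5 × 1.0340 = 5.17

5.170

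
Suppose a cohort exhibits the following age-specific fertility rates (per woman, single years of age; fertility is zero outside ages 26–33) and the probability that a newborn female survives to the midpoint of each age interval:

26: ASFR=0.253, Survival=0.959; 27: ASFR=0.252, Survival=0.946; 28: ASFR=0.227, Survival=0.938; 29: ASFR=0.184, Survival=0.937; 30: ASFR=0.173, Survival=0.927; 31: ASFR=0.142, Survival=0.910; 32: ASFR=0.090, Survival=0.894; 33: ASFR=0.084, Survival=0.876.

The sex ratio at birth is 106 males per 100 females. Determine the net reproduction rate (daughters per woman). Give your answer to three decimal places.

0.636

Proportion female at birth = 100 / (100 + 106) = 0.48544.
Survival-weighted fertility by age (1·fₓ·Sₓ):
  26: 1 × 0.253 × 0.959 = 0.24263
  27: 1 × 0.252 × 0.946 = 0.23839
  28: 1 × 0.227 × 0.938 = 0.21293
  29: 1 × 0.184 × 0.937 = 0.17241
  30: 1 × 0.173 × 0.927 = 0.16037
  31: 1 × 0.142 × 0.910 = 0.12922
  32: 1 × 0.090 × 0.894 = 0.08046
  33: 1 × 0.084 × 0.876 = 0.07358
Sum = 1.30999
NRR = 0.48544 × 1.30999 = 0.63592
An NRR under 1 implies long-run decline under these rates.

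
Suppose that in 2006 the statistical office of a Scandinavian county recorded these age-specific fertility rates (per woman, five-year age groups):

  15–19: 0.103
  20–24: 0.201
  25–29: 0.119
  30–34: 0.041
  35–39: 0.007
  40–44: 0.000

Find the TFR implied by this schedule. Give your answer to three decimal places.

2.355

Sum of ASFRs = 0.103 + 0.201 + 0.119 + 0.041 + 0.007 + 0.000 = 0.471
TFR = 5 × 0.471 = 2.355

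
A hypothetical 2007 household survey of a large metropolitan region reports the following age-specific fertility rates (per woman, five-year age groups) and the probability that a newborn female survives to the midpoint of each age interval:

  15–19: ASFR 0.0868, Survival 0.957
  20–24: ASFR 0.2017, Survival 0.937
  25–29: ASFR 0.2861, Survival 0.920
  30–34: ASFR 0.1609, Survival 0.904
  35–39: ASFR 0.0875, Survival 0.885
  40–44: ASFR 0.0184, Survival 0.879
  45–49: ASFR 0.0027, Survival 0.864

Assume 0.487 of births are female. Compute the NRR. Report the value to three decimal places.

Proportion female at birth = 0.487.
Survival-weighted fertility by age (5·fₓ·Sₓ):
  15–19: 5 × 0.0868 × 0.957 = 0.41534
  20–24: 5 × 0.2017 × 0.937 = 0.94496
  25–29: 5 × 0.2861 × 0.920 = 1.31606
  30–34: 5 × 0.1609 × 0.904 = 0.72727
  35–39: 5 × 0.0875 × 0.885 = 0.38719
  40–44: 5 × 0.0184 × 0.879 = 0.08087
  45–49: 5 × 0.0027 × 0.864 = 0.01166
Sum = 3.88335
NRR = 0.487 × 3.88335 = 1.89119
With NRR above 1 the population is above replacement fertility.

1.891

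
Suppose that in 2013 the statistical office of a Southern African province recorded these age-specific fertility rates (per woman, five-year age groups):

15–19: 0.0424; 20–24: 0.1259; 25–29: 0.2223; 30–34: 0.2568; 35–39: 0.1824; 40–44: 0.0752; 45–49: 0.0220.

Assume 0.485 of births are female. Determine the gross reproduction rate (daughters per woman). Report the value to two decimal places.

Proportion female at birth = 0.485.
Sum of ASFRs = 0.0424 + 0.1259 + 0.2223 + 0.2568 + 0.1824 + 0.0752 + 0.0220 = 0.9270
TFR = 5 × 0.9270 = 4.635
GRR = 0.485 × 4.635 = 2.24798

2.25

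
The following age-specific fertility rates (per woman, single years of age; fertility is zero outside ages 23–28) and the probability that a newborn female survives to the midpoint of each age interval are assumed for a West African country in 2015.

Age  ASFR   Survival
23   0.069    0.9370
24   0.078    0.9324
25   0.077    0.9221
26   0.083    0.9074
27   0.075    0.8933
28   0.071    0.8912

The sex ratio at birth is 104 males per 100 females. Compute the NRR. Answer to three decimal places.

Proportion female at birth = 100 / (100 + 104) = 0.49020.
Survival-weighted fertility by age (1·fₓ·Sₓ):
  23: 1 × 0.069 × 0.9370 = 0.06465
  24: 1 × 0.078 × 0.9324 = 0.07273
  25: 1 × 0.077 × 0.9221 = 0.07100
  26: 1 × 0.083 × 0.9074 = 0.07531
  27: 1 × 0.075 × 0.8933 = 0.06700
  28: 1 × 0.071 × 0.8912 = 0.06328
Sum = 0.41397
NRR = 0.49020 × 0.41397 = 0.20293

0.203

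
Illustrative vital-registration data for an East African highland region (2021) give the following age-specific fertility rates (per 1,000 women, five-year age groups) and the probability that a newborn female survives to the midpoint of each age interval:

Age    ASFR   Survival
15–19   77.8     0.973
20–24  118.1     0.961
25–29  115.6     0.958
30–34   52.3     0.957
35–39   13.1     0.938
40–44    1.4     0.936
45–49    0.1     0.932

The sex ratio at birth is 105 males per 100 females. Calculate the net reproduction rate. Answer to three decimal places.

0.887

Proportion female at birth = 100 / (100 + 105) = 0.48780.
Survival-weighted fertility by age (5·fₓ·Sₓ):
  15–19: 5 × 77.8/1000 × 0.973 = 0.37850
  20–24: 5 × 118.1/1000 × 0.961 = 0.56747
  25–29: 5 × 115.6/1000 × 0.958 = 0.55372
  30–34: 5 × 52.3/1000 × 0.957 = 0.25026
  35–39: 5 × 13.1/1000 × 0.938 = 0.06144
  40–44: 5 × 1.4/1000 × 0.936 = 0.00655
  45–49: 5 × 0.1/1000 × 0.932 = 0.00047
Sum = 1.81841
NRR = 0.48780 × 1.81841 = 0.88702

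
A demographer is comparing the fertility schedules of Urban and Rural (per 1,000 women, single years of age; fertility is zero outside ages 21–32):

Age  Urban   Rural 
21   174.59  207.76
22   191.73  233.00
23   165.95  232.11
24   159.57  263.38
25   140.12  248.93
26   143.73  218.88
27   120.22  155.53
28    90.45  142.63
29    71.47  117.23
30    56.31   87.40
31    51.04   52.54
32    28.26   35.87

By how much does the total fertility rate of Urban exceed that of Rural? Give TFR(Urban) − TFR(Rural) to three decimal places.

Urban:
  Sum of ASFRs = 174.59 + 191.73 + 165.95 + 159.57 + 140.12 + 143.73 + 120.22 + 90.45 + 71.47 + 56.31 + 51.04 + 28.26 = 1393.44
  TFR = 1393.44 / 1000 = 1.39344
Rural:
  Sum of ASFRs = 207.76 + 233.00 + 232.11 + 263.38 + 248.93 + 218.88 + 155.53 + 142.63 + 117.23 + 87.40 + 52.54 + 35.87 = 1995.26
  TFR = 1995.26 / 1000 = 1.99526
Difference = 1.39344 − 1.99526 = -0.60182

-0.602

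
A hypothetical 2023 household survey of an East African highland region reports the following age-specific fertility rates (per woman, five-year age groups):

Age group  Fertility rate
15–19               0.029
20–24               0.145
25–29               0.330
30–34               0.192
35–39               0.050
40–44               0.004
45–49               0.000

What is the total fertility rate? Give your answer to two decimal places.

3.75

Sum of ASFRs = 0.029 + 0.145 + 0.330 + 0.192 + 0.050 + 0.004 + 0.000 = 0.750
TFR = 5 × 0.750 = 3.75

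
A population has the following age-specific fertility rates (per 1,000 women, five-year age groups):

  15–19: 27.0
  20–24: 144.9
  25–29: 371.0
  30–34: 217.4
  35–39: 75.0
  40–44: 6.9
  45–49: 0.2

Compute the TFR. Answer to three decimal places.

4.212

Sum of ASFRs = 27.0 + 144.9 + 371.0 + 217.4 + 75.0 + 6.9 + 0.2 = 842.4
TFR = 5 × 842.4 / 1000 = 4.212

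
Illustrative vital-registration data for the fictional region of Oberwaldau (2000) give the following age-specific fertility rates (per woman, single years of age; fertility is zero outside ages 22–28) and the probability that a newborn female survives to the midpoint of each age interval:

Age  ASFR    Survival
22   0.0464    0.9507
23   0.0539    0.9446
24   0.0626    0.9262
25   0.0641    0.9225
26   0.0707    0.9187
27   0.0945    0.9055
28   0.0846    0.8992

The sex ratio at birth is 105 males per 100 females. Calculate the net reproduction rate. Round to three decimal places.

0.214

Proportion female at birth = 100 / (100 + 105) = 0.48780.
Each age group contributes 1 × ASFR × survival:
  22: 1 × 0.0464 × 0.9507 = 0.04411
  23: 1 × 0.0539 × 0.9446 = 0.05091
  24: 1 × 0.0626 × 0.9262 = 0.05798
  25: 1 × 0.0641 × 0.9225 = 0.05913
  26: 1 × 0.0707 × 0.9187 = 0.06495
  27: 1 × 0.0945 × 0.9055 = 0.08557
  28: 1 × 0.0846 × 0.8992 = 0.07607
Sum = 0.43872
NRR = 0.48780 × 0.43872 = 0.21401
NRR < 1, so the cohort does not fully replace itself.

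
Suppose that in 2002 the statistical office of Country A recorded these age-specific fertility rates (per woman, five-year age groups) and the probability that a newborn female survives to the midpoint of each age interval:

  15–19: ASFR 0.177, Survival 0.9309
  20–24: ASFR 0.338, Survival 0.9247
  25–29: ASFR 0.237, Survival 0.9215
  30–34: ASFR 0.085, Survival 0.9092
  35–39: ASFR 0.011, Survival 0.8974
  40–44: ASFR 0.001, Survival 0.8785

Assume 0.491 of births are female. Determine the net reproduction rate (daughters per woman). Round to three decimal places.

1.924

Proportion female at birth = 0.491.
Survival-weighted fertility by age (5·fₓ·Sₓ):
  15–19: 5 × 0.177 × 0.9309 = 0.82385
  20–24: 5 × 0.338 × 0.9247 = 1.56274
  25–29: 5 × 0.237 × 0.9215 = 1.09198
  30–34: 5 × 0.085 × 0.9092 = 0.38641
  35–39: 5 × 0.011 × 0.8974 = 0.04936
  40–44: 5 × 0.001 × 0.8785 = 0.00439
Sum = 3.91873
NRR = 0.491 × 3.91873 = 1.92410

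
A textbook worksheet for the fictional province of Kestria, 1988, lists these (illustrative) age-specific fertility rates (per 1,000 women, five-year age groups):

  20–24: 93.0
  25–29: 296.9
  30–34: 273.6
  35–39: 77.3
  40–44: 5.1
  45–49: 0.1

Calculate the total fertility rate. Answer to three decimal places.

3.730

Sum of ASFRs = 93.0 + 296.9 + 273.6 + 77.3 + 5.1 + 0.1 = 746.0
TFR = 5 × 746.0 / 1000 = 3.73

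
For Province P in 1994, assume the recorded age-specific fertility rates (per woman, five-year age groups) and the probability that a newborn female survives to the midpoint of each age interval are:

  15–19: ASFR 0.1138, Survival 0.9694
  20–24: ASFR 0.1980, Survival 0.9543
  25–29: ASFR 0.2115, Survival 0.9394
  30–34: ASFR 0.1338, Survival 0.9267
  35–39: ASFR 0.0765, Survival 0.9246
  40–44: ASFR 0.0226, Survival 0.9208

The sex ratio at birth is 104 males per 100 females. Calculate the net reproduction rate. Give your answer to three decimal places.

1.749

Proportion female at birth = 100 / (100 + 104) = 0.49020.
Each age group contributes 5 × ASFR × survival:
  15–19: 5 × 0.1138 × 0.9694 = 0.55159
  20–24: 5 × 0.1980 × 0.9543 = 0.94476
  25–29: 5 × 0.2115 × 0.9394 = 0.99342
  30–34: 5 × 0.1338 × 0.9267 = 0.61996
  35–39: 5 × 0.0765 × 0.9246 = 0.35366
  40–44: 5 × 0.0226 × 0.9208 = 0.10405
Sum = 3.56744
NRR = 0.49020 × 3.56744 = 1.74876
NRR > 1, so each generation more than replaces itself.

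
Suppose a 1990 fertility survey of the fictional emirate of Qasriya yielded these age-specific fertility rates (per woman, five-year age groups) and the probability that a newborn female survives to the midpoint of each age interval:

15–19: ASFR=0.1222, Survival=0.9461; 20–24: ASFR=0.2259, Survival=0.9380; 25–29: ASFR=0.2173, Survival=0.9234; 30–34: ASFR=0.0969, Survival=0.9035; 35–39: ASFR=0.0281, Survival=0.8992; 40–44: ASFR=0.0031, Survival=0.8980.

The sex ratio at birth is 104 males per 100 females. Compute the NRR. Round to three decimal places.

1.578

Proportion female at birth = 100 / (100 + 104) = 0.49020.
Per-age-group product (5 × ASFR × survival probability):
  15–19: 5 × 0.1222 × 0.9461 = 0.57807
  20–24: 5 × 0.2259 × 0.9380 = 1.05947
  25–29: 5 × 0.2173 × 0.9234 = 1.00327
  30–34: 5 × 0.0969 × 0.9035 = 0.43775
  35–39: 5 × 0.0281 × 0.8992 = 0.12634
  40–44: 5 × 0.0031 × 0.8980 = 0.01392
Sum = 3.21882
NRR = 0.49020 × 3.21882 = 1.57787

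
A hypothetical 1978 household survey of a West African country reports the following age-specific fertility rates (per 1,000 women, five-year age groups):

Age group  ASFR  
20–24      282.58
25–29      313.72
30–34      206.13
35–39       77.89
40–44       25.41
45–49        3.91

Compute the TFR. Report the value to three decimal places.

Sum of ASFRs = 282.58 + 313.72 + 206.13 + 77.89 + 25.41 + 3.91 = 909.64
TFR = 5 × 909.64 / 1000 = 4.5482

4.548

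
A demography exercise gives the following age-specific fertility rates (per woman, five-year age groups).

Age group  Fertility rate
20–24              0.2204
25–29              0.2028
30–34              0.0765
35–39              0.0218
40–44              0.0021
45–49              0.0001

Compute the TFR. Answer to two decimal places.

2.62

Sum of ASFRs = 0.2204 + 0.2028 + 0.0765 + 0.0218 + 0.0021 + 0.0001 = 0.5237
TFR = 5 × 0.5237 = 2.6185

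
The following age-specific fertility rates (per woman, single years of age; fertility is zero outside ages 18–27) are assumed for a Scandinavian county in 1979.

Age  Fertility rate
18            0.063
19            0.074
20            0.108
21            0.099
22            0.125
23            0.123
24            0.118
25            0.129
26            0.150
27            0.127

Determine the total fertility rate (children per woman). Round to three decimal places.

Sum of ASFRs = 0.063 + 0.074 + 0.108 + 0.099 + 0.125 + 0.123 + 0.118 + 0.129 + 0.150 + 0.127 = 1.116
TFR = 1.116

1.116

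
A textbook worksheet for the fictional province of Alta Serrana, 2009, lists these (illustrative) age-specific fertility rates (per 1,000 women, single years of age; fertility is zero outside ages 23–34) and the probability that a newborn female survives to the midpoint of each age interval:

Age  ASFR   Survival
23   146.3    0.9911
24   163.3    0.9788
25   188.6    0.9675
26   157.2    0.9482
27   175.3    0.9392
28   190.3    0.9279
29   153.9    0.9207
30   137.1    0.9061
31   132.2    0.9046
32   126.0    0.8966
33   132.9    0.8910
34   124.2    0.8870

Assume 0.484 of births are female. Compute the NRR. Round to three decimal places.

Proportion female at birth = 0.484.
Weighting each age-specific rate by interval width and survival:
  23: 1 × 146.3/1000 × 0.9911 = 0.14500
  24: 1 × 163.3/1000 × 0.9788 = 0.15984
  25: 1 × 188.6/1000 × 0.9675 = 0.18247
  26: 1 × 157.2/1000 × 0.9482 = 0.14906
  27: 1 × 175.3/1000 × 0.9392 = 0.16464
  28: 1 × 190.3/1000 × 0.9279 = 0.17658
  29: 1 × 153.9/1000 × 0.9207 = 0.14170
  30: 1 × 137.1/1000 × 0.9061 = 0.12423
  31: 1 × 132.2/1000 × 0.9046 = 0.11959
  32: 1 × 126.0/1000 × 0.8966 = 0.11297
  33: 1 × 132.9/1000 × 0.8910 = 0.11841
  34: 1 × 124.2/1000 × 0.8870 = 0.11017
Sum = 1.70466
NRR = 0.484 × 1.70466 = 0.82506
An NRR under 1 implies long-run decline under these rates.

0.825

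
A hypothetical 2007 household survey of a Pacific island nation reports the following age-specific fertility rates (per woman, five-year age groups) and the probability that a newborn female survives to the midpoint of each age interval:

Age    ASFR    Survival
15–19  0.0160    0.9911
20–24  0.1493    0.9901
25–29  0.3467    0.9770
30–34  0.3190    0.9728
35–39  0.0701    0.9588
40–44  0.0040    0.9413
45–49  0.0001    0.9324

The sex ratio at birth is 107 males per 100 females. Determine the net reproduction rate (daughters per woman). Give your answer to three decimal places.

2.135

Proportion female at birth = 100 / (100 + 107) = 0.48309.
Survival-weighted fertility by age (5·fₓ·Sₓ):
  15–19: 5 × 0.0160 × 0.9911 = 0.07929
  20–24: 5 × 0.1493 × 0.9901 = 0.73911
  25–29: 5 × 0.3467 × 0.9770 = 1.69363
  30–34: 5 × 0.3190 × 0.9728 = 1.55162
  35–39: 5 × 0.0701 × 0.9588 = 0.33606
  40–44: 5 × 0.0040 × 0.9413 = 0.01883
  45–49: 5 × 0.0001 × 0.9324 = 0.00047
Sum = 4.41901
NRR = 0.48309 × 4.41901 = 2.13478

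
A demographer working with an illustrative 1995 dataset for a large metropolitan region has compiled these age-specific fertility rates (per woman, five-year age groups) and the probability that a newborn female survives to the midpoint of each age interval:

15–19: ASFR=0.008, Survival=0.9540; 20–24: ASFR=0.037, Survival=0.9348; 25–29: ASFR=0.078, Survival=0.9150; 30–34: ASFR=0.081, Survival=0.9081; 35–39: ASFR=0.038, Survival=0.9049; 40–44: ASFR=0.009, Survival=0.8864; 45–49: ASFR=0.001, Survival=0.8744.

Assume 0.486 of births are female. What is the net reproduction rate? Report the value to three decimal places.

0.560

Proportion female at birth = 0.486.
Per-age-group product (5 × ASFR × survival probability):
  15–19: 5 × 0.008 × 0.9540 = 0.03816
  20–24: 5 × 0.037 × 0.9348 = 0.17294
  25–29: 5 × 0.078 × 0.9150 = 0.35685
  30–34: 5 × 0.081 × 0.9081 = 0.36778
  35–39: 5 × 0.038 × 0.9049 = 0.17193
  40–44: 5 × 0.009 × 0.8864 = 0.03989
  45–49: 5 × 0.001 × 0.8744 = 0.00437
Sum = 1.15192
NRR = 0.486 × 1.15192 = 0.55983
With NRR below 1 the population is below replacement fertility.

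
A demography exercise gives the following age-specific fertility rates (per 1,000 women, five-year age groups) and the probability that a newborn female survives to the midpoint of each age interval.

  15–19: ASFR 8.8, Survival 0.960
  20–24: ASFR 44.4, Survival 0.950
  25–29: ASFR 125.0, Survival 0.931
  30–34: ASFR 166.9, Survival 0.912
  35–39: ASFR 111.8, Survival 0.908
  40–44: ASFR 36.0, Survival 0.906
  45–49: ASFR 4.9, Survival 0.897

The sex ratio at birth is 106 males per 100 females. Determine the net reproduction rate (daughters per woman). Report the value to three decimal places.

Proportion female at birth = 100 / (100 + 106) = 0.48544.
Weighting each age-specific rate by interval width and survival:
  15–19: 5 × 8.8/1000 × 0.960 = 0.04224
  20–24: 5 × 44.4/1000 × 0.950 = 0.21090
  25–29: 5 × 125.0/1000 × 0.931 = 0.58188
  30–34: 5 × 166.9/1000 × 0.912 = 0.76106
  35–39: 5 × 111.8/1000 × 0.908 = 0.50757
  40–44: 5 × 36.0/1000 × 0.906 = 0.16308
  45–49: 5 × 4.9/1000 × 0.897 = 0.02198
Sum = 2.28871
NRR = 0.48544 × 2.28871 = 1.11103
With NRR above 1 the population is above replacement fertility.

1.111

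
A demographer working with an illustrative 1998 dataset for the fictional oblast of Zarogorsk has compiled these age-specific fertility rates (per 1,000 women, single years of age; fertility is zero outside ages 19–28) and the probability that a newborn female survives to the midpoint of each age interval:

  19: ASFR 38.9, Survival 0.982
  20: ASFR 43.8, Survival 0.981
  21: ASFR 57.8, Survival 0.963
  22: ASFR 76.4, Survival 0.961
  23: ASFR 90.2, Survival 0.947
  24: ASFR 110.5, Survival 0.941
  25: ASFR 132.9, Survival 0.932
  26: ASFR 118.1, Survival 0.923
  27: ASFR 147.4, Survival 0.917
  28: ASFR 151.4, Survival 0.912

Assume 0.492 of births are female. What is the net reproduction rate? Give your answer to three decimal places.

0.446

Proportion female at birth = 0.492.
Survival-weighted fertility by age (1·fₓ·Sₓ):
  19: 1 × 38.9/1000 × 0.982 = 0.03820
  20: 1 × 43.8/1000 × 0.981 = 0.04297
  21: 1 × 57.8/1000 × 0.963 = 0.05566
  22: 1 × 76.4/1000 × 0.961 = 0.07342
  23: 1 × 90.2/1000 × 0.947 = 0.08542
  24: 1 × 110.5/1000 × 0.941 = 0.10398
  25: 1 × 132.9/1000 × 0.932 = 0.12386
  26: 1 × 118.1/1000 × 0.923 = 0.10901
  27: 1 × 147.4/1000 × 0.917 = 0.13517
  28: 1 × 151.4/1000 × 0.912 = 0.13808
Sum = 0.90577
NRR = 0.492 × 0.90577 = 0.44564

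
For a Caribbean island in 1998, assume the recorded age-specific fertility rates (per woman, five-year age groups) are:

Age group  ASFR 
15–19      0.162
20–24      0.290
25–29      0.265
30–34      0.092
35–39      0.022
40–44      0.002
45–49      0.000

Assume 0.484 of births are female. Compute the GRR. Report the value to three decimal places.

2.016

Proportion female at birth = 0.484.
Sum of ASFRs = 0.162 + 0.290 + 0.265 + 0.092 + 0.022 + 0.002 + 0.000 = 0.833
TFR = 5 × 0.833 = 4.165
GRR = 0.484 × 4.165 = 2.01586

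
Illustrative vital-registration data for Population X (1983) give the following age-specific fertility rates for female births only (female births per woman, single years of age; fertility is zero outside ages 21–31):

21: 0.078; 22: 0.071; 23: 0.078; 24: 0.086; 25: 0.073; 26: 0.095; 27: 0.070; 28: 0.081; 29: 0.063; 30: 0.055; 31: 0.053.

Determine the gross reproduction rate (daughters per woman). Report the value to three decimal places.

0.803

Sum of female ASFRs = 0.078 + 0.071 + 0.078 + 0.086 + 0.073 + 0.095 + 0.070 + 0.081 + 0.063 + 0.055 + 0.053 = 0.803
GRR = 0.803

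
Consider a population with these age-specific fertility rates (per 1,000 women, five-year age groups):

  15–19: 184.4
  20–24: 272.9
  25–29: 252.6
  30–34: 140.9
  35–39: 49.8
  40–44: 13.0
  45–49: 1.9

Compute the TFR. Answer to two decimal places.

Sum of ASFRs = 184.4 + 272.9 + 252.6 + 140.9 + 49.8 + 13.0 + 1.9 = 915.5
TFR = 5 × 915.5 / 1000 = 4.5775

4.58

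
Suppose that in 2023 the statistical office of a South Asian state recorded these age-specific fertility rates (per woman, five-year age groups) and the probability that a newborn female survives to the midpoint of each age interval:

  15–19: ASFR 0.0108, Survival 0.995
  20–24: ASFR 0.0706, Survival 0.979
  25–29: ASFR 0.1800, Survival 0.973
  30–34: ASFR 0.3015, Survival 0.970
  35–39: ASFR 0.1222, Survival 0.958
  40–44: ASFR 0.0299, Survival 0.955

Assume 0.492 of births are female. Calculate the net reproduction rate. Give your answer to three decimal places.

Proportion female at birth = 0.492.
Each age group contributes 5 × ASFR × survival:
  15–19: 5 × 0.0108 × 0.995 = 0.05373
  20–24: 5 × 0.0706 × 0.979 = 0.34559
  25–29: 5 × 0.1800 × 0.973 = 0.87570
  30–34: 5 × 0.3015 × 0.970 = 1.46228
  35–39: 5 × 0.1222 × 0.958 = 0.58534
  40–44: 5 × 0.0299 × 0.955 = 0.14277
Sum = 3.46541
NRR = 0.492 × 3.46541 = 1.70498
NRR > 1, so each generation more than replaces itself.

1.705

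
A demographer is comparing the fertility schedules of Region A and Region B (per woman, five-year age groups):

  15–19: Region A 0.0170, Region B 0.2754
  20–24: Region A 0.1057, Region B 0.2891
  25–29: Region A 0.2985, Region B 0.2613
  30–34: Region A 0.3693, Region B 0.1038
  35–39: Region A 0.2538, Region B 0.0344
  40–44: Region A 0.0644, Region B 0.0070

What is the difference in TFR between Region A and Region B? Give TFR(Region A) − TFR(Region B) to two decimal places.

Region A:
  Sum of ASFRs = 0.0170 + 0.1057 + 0.2985 + 0.3693 + 0.2538 + 0.0644 = 1.1087
  TFR = 5 × 1.1087 = 5.5435
Region B:
  Sum of ASFRs = 0.2754 + 0.2891 + 0.2613 + 0.1038 + 0.0344 + 0.0070 = 0.9710
  TFR = 5 × 0.9710 = 4.855
Difference = 5.5435 − 4.855 = 0.6885

0.69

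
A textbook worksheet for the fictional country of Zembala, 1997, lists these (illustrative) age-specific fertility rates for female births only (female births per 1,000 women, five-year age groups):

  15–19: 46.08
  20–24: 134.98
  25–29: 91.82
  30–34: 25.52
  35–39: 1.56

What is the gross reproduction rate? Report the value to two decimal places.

Sum of female ASFRs = 46.08 + 134.98 + 91.82 + 25.52 + 1.56 = 299.96
GRR = 5 × 299.96 / 1000 = 1.4998

1.50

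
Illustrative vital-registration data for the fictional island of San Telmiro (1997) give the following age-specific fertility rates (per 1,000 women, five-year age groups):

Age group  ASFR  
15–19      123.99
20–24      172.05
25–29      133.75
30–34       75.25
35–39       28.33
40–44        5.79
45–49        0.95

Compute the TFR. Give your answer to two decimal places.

Sum of ASFRs = 123.99 + 172.05 + 133.75 + 75.25 + 28.33 + 5.79 + 0.95 = 540.11
TFR = 5 × 540.11 / 1000 = 2.70055

2.70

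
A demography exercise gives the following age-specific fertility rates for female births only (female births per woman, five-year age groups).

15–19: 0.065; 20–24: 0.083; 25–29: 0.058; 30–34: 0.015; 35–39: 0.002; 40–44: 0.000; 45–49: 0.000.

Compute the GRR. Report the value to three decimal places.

1.115

Sum of female ASFRs = 0.065 + 0.083 + 0.058 + 0.015 + 0.002 + 0.000 + 0.000 = 0.223
GRR = 5 × 0.223 = 1.115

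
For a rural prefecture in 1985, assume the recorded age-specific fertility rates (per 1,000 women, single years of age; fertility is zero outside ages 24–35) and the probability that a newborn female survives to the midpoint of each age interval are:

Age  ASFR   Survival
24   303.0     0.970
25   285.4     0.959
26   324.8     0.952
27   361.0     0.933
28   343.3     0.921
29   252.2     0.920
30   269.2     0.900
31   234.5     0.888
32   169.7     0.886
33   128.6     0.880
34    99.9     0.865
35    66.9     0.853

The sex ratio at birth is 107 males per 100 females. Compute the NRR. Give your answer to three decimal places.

1.265

Proportion female at birth = 100 / (100 + 107) = 0.48309.
Weighting each age-specific rate by interval width and survival:
  24: 1 × 303.0/1000 × 0.970 = 0.29391
  25: 1 × 285.4/1000 × 0.959 = 0.27370
  26: 1 × 324.8/1000 × 0.952 = 0.30921
  27: 1 × 361.0/1000 × 0.933 = 0.33681
  28: 1 × 343.3/1000 × 0.921 = 0.31618
  29: 1 × 252.2/1000 × 0.920 = 0.23202
  30: 1 × 269.2/1000 × 0.900 = 0.24228
  31: 1 × 234.5/1000 × 0.888 = 0.20824
  32: 1 × 169.7/1000 × 0.886 = 0.15035
  33: 1 × 128.6/1000 × 0.880 = 0.11317
  34: 1 × 99.9/1000 × 0.865 = 0.08641
  35: 1 × 66.9/1000 × 0.853 = 0.05707
Sum = 2.61935
NRR = 0.48309 × 2.61935 = 1.26538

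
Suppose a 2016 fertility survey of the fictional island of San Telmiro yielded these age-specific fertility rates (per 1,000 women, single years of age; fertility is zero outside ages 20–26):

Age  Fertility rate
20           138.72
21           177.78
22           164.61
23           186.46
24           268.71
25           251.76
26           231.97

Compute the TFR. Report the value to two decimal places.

1.42

Sum of ASFRs = 138.72 + 177.78 + 164.61 + 186.46 + 268.71 + 251.76 + 231.97 = 1420.01
TFR = 1420.01 / 1000 = 1.42001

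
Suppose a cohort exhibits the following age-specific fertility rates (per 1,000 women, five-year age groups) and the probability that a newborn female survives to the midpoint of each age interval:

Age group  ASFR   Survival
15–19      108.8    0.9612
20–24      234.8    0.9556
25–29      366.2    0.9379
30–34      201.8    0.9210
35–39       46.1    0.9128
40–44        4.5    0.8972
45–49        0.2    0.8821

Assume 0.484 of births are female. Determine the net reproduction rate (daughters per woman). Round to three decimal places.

Proportion female at birth = 0.484.
Survival-weighted fertility by age (5·fₓ·Sₓ):
  15–19: 5 × 108.8/1000 × 0.9612 = 0.52289
  20–24: 5 × 234.8/1000 × 0.9556 = 1.12187
  25–29: 5 × 366.2/1000 × 0.9379 = 1.71729
  30–34: 5 × 201.8/1000 × 0.9210 = 0.92929
  35–39: 5 × 46.1/1000 × 0.9128 = 0.21040
  40–44: 5 × 4.5/1000 × 0.8972 = 0.02019
  45–49: 5 × 0.2/1000 × 0.8821 = 0.00088
Sum = 4.52281
NRR = 0.484 × 4.52281 = 2.18904

2.189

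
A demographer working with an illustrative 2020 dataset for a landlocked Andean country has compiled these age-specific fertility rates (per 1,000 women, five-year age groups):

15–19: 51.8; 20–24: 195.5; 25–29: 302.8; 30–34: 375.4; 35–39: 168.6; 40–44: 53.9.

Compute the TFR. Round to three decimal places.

5.740

Sum of ASFRs = 51.8 + 195.5 + 302.8 + 375.4 + 168.6 + 53.9 = 1148.0
TFR = 5 × 1148.0 / 1000 = 5.74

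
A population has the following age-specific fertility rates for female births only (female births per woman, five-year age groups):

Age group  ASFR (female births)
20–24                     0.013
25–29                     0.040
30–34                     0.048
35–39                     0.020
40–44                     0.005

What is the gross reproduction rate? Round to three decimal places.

0.630

Sum of female ASFRs = 0.013 + 0.040 + 0.048 + 0.020 + 0.005 = 0.126
GRR = 5 × 0.126 = 0.63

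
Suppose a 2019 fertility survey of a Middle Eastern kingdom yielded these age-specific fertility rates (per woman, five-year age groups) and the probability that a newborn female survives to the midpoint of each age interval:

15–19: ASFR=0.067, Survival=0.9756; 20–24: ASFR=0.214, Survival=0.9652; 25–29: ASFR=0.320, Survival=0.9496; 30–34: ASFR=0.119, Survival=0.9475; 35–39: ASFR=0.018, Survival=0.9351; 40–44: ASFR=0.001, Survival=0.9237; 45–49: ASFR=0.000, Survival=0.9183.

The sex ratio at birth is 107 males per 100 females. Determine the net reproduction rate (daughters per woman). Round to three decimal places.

Proportion female at birth = 100 / (100 + 107) = 0.48309.
Survival-weighted fertility by age (5·fₓ·Sₓ):
  15–19: 5 × 0.067 × 0.9756 = 0.32683
  20–24: 5 × 0.214 × 0.9652 = 1.03276
  25–29: 5 × 0.320 × 0.9496 = 1.51936
  30–34: 5 × 0.119 × 0.9475 = 0.56376
  35–39: 5 × 0.018 × 0.9351 = 0.08416
  40–44: 5 × 0.001 × 0.9237 = 0.00462
  45–49: 5 × 0.000 × 0.9183 = 0.00000
Sum = 3.53149
NRR = 0.48309 × 3.53149 = 1.70603
With NRR above 1 the population is above replacement fertility.

1.706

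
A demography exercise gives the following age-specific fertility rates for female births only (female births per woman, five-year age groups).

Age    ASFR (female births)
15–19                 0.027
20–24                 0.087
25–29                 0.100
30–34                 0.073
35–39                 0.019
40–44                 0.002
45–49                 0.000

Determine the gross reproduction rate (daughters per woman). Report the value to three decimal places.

Sum of female ASFRs = 0.027 + 0.087 + 0.100 + 0.073 + 0.019 + 0.002 + 0.000 = 0.308
GRR = 5 × 0.308 = 1.54

1.540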